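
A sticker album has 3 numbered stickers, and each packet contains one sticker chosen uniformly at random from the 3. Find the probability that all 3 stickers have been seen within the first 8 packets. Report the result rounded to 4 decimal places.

0.8834

Let A_i be the event that sticker i is missing after 8 packets. By inclusion–exclusion on the A_i,
P(all seen) = Σ_{j=0}^{3} (-1)^j C(3,j)((3-j)/3)^8
= 1.00000 - 0.11706 + 0.00046 - 0.00000
= 0.88340.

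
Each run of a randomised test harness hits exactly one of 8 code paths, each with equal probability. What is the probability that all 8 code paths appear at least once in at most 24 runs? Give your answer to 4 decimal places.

Let A_i be the event that code path i is missing after 24 runs. By inclusion–exclusion on the A_i,
P(all seen) = Σ_{j=0}^{8} (-1)^j C(8,j)((8-j)/8)^24
= 1.00000 - 0.32455 + 0.02809 - 0.00071 + 0.00000 - 0.00000 + 0.00000 - 0.00000 + 0.00000
= 0.70284.

0.7028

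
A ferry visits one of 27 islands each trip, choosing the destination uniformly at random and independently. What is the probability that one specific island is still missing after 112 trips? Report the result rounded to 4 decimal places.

On each trip the fixed island fails to appear with probability 26/27.
P(still missing after 112) = (26/27)^112 = 0.01460.

0.0146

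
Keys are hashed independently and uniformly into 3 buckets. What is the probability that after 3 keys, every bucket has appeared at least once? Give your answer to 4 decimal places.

0.2222

Let A_i be the event that bucket i is missing after 3 keys. By inclusion–exclusion on the A_i,
P(all seen) = Σ_{j=0}^{3} (-1)^j C(3,j)((3-j)/3)^3
= 1.00000 - 0.88889 + 0.11111 - 0.00000
= 0.22222.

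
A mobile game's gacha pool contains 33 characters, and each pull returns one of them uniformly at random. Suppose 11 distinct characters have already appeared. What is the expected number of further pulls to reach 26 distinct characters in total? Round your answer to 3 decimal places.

36.233

From k distinct to k+1 distinct takes on average 33/(33-k) pulls.
Sum over k = 11,...,25: E = 33/22 + 33/21 + 33/20 + ... + 33/9 + 33/8 = 36.2326.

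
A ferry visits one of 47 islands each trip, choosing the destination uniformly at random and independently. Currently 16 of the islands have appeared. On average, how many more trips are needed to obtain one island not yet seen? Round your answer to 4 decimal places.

1.5161

Each trip yields a new island with probability (47-16)/47 = 31/47, so the wait is geometric with mean 47/31.
E = 47/31 = 1.51613.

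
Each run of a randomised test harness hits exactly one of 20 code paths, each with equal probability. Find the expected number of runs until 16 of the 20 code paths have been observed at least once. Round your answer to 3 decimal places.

Going from k to k+1 distinct takes a geometric number of runs with mean 20/(20-k).
Sum over k = 0,...,15: E = 20/20 + 20/19 + 20/18 + ... + 20/6 + 20/5 = 30.2881.

30.288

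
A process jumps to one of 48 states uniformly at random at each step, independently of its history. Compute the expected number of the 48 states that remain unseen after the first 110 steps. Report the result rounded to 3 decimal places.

4.737

For each state, P(unseen after 110) = (47/48)^110 = 0.0987.
By linearity of expectation, E[unseen] = 48·(47/48)^110 = 4.7366.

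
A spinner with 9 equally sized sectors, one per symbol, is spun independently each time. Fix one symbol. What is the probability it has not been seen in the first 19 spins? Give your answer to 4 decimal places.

0.1067

Each spin misses the fixed symbol with probability (9-1)/9 = 8/9, independently.
P(still missing after 19) = (8/9)^19 = 0.10668.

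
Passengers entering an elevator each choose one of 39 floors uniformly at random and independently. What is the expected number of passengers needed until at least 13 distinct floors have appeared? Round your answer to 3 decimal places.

15.566

Going from k to k+1 distinct takes a geometric number of passengers with mean 39/(39-k).
Sum over k = 0,...,12: E = 39/39 + 39/38 + 39/37 + ... + 39/28 + 39/27 = 15.5658.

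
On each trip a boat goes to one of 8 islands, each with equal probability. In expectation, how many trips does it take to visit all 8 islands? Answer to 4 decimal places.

Split into phases: going from k distinct to k+1 distinct takes on average 8/(8-k) trips.
E[T] = 8/8 + 8/7 + 8/6 + ... + 8/2 + 8/1 = 8·H_{8}.
H_{8} = 2.71786, so E[T] = 21.74286.

21.7429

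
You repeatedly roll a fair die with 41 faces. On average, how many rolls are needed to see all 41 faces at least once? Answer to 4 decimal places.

176.4203

After k distinct faces have appeared, the next roll gives a new one with probability (41-k)/41, so the expected wait for the (k+1)-th is 41/(41-k).
E[T] = 41/41 + 41/40 + 41/39 + ... + 41/2 + 41/1 = 41·H_{41}.
H_{41} = 4.30293, so E[T] = 176.42026.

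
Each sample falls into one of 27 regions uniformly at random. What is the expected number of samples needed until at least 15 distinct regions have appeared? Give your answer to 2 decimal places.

With k distinct regions already seen, the next new one arrives after an expected 27/(27-k) samples.
Sum over k = 0,...,14: E = 27/27 + 27/26 + 27/25 + ... + 27/14 + 27/13 = 21.283.

21.28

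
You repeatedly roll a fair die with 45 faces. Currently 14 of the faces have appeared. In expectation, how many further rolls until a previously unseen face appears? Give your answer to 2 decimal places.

1.45

The number of rolls until the next new face is geometric with success probability 31/45, so its mean is 45/31.
E = 45/31 = 1.452.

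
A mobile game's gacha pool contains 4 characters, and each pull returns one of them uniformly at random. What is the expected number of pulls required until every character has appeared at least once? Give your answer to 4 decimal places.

After k distinct characters have appeared, the next pull gives a new one with probability (4-k)/4, so the expected wait for the (k+1)-th is 4/(4-k).
E[T] = 4/4 + 4/3 + 4/2 + 4/1 = 4·H_{4}.
H_{4} = 2.08333, so E[T] = 8.33333.

8.3333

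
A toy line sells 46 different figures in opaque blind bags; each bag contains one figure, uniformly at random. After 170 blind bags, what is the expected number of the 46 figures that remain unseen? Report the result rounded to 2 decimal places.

1.10

For each figure, P(unseen after 170) = (45/46)^170 = 0.024.
By linearity of expectation, E[unseen] = 46·(45/46)^170 = 1.097.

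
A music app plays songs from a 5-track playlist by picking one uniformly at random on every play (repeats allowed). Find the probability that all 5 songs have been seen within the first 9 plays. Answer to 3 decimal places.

Let A_i be the event that song i is missing after 9 plays. By inclusion–exclusion on the A_i,
P(all seen) = Σ_{j=0}^{5} (-1)^j C(5,j)((5-j)/5)^9
= 1.0000 - 0.6711 + 0.1008 - 0.0026 + 0.0000 - 0.0000
= 0.4271.

0.427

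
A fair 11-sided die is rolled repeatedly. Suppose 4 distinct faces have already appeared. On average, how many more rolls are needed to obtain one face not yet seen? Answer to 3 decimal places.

Each roll yields a new face with probability (11-4)/11 = 7/11, so the wait is geometric with mean 11/7.
E = 11/7 = 1.5714.

1.571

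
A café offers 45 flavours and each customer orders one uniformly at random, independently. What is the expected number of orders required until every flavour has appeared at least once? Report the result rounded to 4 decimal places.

After k distinct flavours have appeared, the next order gives a new one with probability (45-k)/45, so the expected wait for the (k+1)-th is 45/(45-k).
E[T] = 45/45 + 45/44 + 45/43 + ... + 45/2 + 45/1 = 45·H_{45}.
H_{45} = 4.39495, so E[T] = 197.77267.

197.7727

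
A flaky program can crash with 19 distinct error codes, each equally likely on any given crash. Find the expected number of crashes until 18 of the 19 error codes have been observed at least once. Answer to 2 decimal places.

48.41

Going from k to k+1 distinct takes a geometric number of crashes with mean 19/(19-k).
Sum over k = 0,...,17: E = 19/19 + 19/18 + 19/17 + ... + 19/3 + 19/2 = 48.407.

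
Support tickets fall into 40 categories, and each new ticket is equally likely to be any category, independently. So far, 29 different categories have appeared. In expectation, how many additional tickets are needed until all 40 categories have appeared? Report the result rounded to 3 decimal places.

The wait to go from k to k+1 distinct categories is geometric with mean 40/(40-k).
Sum over k = 29,...,39: E = 40/11 + 40/10 + 40/9 + ... + 40/2 + 40/1 = 120.7951.

120.795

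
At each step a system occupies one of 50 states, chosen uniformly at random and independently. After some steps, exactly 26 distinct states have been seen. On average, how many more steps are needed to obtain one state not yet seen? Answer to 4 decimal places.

2.0833

Each step yields a new state with probability (50-26)/50 = 24/50, so the wait is geometric with mean 50/24.
E = 50/24 = 2.08333.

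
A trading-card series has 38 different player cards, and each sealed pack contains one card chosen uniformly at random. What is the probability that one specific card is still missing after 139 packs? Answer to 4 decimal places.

0.0246

Each pack misses the fixed card with probability (38-1)/38 = 37/38, independently.
P(still missing after 139) = (37/38)^139 = 0.02455.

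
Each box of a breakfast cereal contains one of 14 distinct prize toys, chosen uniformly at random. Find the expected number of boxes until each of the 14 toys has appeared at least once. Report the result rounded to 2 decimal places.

After k distinct toys have appeared, the next box gives a new one with probability (14-k)/14, so the expected wait for the (k+1)-th is 14/(14-k).
E[T] = 14/14 + 14/13 + 14/12 + ... + 14/2 + 14/1 = 14·H_{14}.
H_{14} = 3.252, so E[T] = 45.522.

45.52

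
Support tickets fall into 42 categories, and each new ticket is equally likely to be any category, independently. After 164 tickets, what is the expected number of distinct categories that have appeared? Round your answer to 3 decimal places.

For each category, P(seen in 164 tickets) = 1 - (41/42)^164 = 0.9808.
By linearity of expectation, E[distinct seen] = 42·(1 - (41/42)^164) = 41.1929.

41.193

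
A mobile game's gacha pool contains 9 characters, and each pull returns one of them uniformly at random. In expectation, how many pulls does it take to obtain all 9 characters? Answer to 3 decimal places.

25.461

Split into phases: going from k distinct to k+1 distinct takes on average 9/(9-k) pulls.
E[T] = 9/9 + 9/8 + 9/7 + ... + 9/2 + 9/1 = 9·H_{9}.
H_{9} = 2.8290, so E[T] = 25.4607.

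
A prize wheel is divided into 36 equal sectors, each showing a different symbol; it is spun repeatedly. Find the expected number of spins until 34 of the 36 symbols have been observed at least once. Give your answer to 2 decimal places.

96.28

Going from k to k+1 distinct takes a geometric number of spins with mean 36/(36-k).
Sum over k = 0,...,33: E = 36/36 + 36/35 + 36/34 + ... + 36/4 + 36/3 = 96.284.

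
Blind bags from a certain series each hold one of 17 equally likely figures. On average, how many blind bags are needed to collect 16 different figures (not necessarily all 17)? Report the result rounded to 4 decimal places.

Going from k to k+1 distinct takes a geometric number of blind bags with mean 17/(17-k).
Sum over k = 0,...,15: E = 17/17 + 17/16 + 17/15 + ... + 17/3 + 17/2 = 41.47239.

41.4724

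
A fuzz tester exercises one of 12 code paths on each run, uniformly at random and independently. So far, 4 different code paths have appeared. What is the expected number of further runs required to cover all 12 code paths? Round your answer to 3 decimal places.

The wait to go from k to k+1 distinct code paths is geometric with mean 12/(12-k).
Sum over k = 4,...,11: E = 12/8 + 12/7 + 12/6 + ... + 12/2 + 12/1 = 32.6143.

32.614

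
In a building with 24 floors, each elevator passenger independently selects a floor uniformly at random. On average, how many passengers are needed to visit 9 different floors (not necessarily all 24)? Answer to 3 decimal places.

10.986

Going from k to k+1 distinct takes a geometric number of passengers with mean 24/(24-k).
Sum over k = 0,...,8: E = 24/24 + 24/23 + 24/22 + ... + 24/17 + 24/16 = 10.9855.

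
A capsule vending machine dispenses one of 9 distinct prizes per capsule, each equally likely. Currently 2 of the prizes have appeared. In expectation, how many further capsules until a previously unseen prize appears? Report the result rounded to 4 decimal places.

The number of capsules until the next new prize is geometric with success probability 7/9, so its mean is 9/7.
E = 9/7 = 1.28571.

1.2857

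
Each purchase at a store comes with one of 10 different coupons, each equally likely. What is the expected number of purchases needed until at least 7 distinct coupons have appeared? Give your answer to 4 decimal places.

10.9563

With k distinct coupons already seen, the next new one arrives after an expected 10/(10-k) purchases.
Sum over k = 0,...,6: E = 10/10 + 10/9 + 10/8 + ... + 10/5 + 10/4 = 10.95635.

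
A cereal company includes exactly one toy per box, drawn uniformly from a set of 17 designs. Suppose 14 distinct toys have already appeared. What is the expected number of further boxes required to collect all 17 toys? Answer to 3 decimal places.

31.167

From k distinct to k+1 distinct takes on average 17/(17-k) boxes.
Sum over k = 14,...,16: E = 17/3 + 17/2 + 17/1 = 31.1667.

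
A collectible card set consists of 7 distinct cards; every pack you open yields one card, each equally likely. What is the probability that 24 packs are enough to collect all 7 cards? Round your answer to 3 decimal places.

Let A_i be the event that card i is missing after 24 packs. By inclusion–exclusion on the A_i,
P(all seen) = Σ_{j=0}^{7} (-1)^j C(7,j)((7-j)/7)^24
= 1.0000 - 0.1731 + 0.0065 - 0.0001 + 0.0000 - 0.0000 + 0.0000 - 0.0000
= 0.8334.

0.833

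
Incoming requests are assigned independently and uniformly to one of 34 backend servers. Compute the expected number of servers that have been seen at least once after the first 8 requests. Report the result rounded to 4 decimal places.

For each server, P(seen in 8 requests) = 1 - (33/34)^8 = 0.21245.
By linearity of expectation, E[distinct seen] = 34·(1 - (33/34)^8) = 7.22317.

7.2232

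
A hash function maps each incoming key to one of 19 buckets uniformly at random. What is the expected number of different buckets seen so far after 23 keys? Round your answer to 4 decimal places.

For each bucket, P(seen in 23 keys) = 1 - (18/19)^23 = 0.71164.
By linearity of expectation, E[distinct seen] = 19·(1 - (18/19)^23) = 13.52116.

13.5212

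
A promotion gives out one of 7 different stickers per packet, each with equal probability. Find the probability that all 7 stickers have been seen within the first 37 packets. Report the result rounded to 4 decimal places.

By inclusion–exclusion over which stickers are missing,
P(all seen) = Σ_{j=0}^{7} (-1)^j C(7,j)((7-j)/7)^37
= 1.00000 - 0.02334 + 0.00008 - 0.00000 + 0.00000 - 0.00000 + 0.00000 - 0.00000
= 0.97674.

0.9767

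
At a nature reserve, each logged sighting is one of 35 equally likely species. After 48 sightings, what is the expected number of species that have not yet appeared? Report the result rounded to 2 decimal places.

For each species, P(unseen after 48) = (34/35)^48 = 0.249.
By linearity of expectation, E[unseen] = 35·(34/35)^48 = 8.705.

8.71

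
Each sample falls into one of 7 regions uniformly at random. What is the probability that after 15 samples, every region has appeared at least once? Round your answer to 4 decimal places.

By inclusion–exclusion over which regions are missing,
P(all seen) = Σ_{j=0}^{7} (-1)^j C(7,j)((7-j)/7)^15
= 1.00000 - 0.69326 + 0.13499 - 0.00792 + 0.00011 - 0.00000 + 0.00000 - 0.00000
= 0.43392.

0.4339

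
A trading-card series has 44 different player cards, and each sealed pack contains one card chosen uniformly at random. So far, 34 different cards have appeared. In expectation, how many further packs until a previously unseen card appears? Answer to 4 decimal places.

4.4000

Each pack yields a new card with probability (44-34)/44 = 10/44, so the wait is geometric with mean 44/10.
E = 44/10 = 4.40000.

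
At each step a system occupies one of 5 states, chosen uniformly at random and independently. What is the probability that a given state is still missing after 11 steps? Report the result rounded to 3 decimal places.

0.086

Each step misses the fixed state with probability (5-1)/5 = 4/5, independently.
P(still missing after 11) = (4/5)^11 = 0.0859.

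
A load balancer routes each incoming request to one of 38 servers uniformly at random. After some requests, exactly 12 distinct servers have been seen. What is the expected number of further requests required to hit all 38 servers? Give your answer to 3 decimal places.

146.468

From k distinct to k+1 distinct takes on average 38/(38-k) requests.
Sum over k = 12,...,37: E = 38/26 + 38/25 + 38/24 + ... + 38/2 + 38/1 = 146.4679.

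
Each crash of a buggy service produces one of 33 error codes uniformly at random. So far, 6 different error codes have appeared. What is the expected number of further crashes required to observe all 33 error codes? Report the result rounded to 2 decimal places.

From k distinct to k+1 distinct takes on average 33/(33-k) crashes.
Sum over k = 6,...,32: E = 33/27 + 33/26 + 33/25 + ... + 33/2 + 33/1 = 128.418.

128.42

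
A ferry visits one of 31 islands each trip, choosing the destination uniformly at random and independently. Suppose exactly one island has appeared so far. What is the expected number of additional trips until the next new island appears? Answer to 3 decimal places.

1.033

Each trip yields a new island with probability (31-1)/31 = 30/31, so the wait is geometric with mean 31/30.
E = 31/30 = 1.0333.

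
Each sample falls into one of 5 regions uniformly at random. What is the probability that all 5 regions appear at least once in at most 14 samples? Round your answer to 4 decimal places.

Let A_i be the event that region i is missing after 14 samples. By inclusion–exclusion on the A_i,
P(all seen) = Σ_{j=0}^{5} (-1)^j C(5,j)((5-j)/5)^14
= 1.00000 - 0.21990 + 0.00784 - 0.00003 + 0.00000 - 0.00000
= 0.78791.

0.7879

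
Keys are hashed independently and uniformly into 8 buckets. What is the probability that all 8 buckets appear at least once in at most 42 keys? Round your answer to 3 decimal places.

By inclusion–exclusion over which buckets are missing,
P(all seen) = Σ_{j=0}^{8} (-1)^j C(8,j)((8-j)/8)^42
= 1.0000 - 0.0293 + 0.0002 - 0.0000 + 0.0000 - 0.0000 + 0.0000 - 0.0000 + 0.0000
= 0.9708.

0.971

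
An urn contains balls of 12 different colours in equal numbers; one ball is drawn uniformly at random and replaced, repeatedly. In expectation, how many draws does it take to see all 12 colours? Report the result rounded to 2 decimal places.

The wait to go from k to k+1 distinct colours is geometric with mean 12/(12-k).
E[T] = 12/12 + 12/11 + 12/10 + ... + 12/2 + 12/1 = 12·H_{12}.
H_{12} = 3.103, so E[T] = 37.239.

37.24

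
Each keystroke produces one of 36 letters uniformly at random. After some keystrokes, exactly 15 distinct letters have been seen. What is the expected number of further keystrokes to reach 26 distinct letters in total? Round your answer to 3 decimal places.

25.790

With k distinct letters already seen, the next new one takes an expected 36/(36-k) keystrokes.
Sum over k = 15,...,25: E = 36/21 + 36/20 + 36/19 + ... + 36/12 + 36/11 = 25.7901.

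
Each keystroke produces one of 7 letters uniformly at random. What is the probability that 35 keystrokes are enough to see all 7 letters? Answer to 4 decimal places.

0.9684

By inclusion–exclusion over which letters are missing,
P(all seen) = Σ_{j=0}^{7} (-1)^j C(7,j)((7-j)/7)^35
= 1.00000 - 0.03177 + 0.00016 - 0.00000 + 0.00000 - 0.00000 + 0.00000 - 0.00000
= 0.96840.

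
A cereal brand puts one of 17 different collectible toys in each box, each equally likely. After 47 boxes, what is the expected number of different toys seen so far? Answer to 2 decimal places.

For each toy, P(seen in 47 boxes) = 1 - (16/17)^47 = 0.942.
By linearity of expectation, E[distinct seen] = 17·(1 - (16/17)^47) = 16.016.

16.02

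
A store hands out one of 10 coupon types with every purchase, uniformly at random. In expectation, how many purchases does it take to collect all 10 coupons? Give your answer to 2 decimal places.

The wait to go from k to k+1 distinct coupons is geometric with mean 10/(10-k).
E[T] = 10/10 + 10/9 + 10/8 + ... + 10/2 + 10/1 = 10·H_{10}.
H_{10} = 2.929, so E[T] = 29.290.

29.29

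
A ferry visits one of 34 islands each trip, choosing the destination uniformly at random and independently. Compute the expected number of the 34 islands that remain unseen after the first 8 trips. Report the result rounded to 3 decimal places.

For each island, P(unseen after 8) = (33/34)^8 = 0.7876.
By linearity of expectation, E[unseen] = 34·(33/34)^8 = 26.7768.

26.777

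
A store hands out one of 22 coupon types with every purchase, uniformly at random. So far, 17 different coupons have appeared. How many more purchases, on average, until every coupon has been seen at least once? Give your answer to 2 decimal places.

The wait to go from k to k+1 distinct coupons is geometric with mean 22/(22-k).
Sum over k = 17,...,21: E = 22/5 + 22/4 + 22/3 + 22/2 + 22/1 = 50.233.

50.23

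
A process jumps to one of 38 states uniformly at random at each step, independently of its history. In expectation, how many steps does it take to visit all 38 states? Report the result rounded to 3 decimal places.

160.660

Split into phases: going from k distinct to k+1 distinct takes on average 38/(38-k) steps.
E[T] = 38/38 + 38/37 + 38/36 + ... + 38/2 + 38/1 = 38·H_{38}.
H_{38} = 4.2279, so E[T] = 160.6603.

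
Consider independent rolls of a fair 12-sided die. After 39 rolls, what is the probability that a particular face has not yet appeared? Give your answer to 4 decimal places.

0.0336

On each roll the fixed face fails to appear with probability 11/12.
P(still missing after 39) = (11/12)^39 = 0.03359.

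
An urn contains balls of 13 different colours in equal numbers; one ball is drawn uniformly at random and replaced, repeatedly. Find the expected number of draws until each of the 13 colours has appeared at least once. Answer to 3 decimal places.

The wait to go from k to k+1 distinct colours is geometric with mean 13/(13-k).
E[T] = 13/13 + 13/12 + 13/11 + ... + 13/2 + 13/1 = 13·H_{13}.
H_{13} = 3.1801, so E[T] = 41.3417.

41.342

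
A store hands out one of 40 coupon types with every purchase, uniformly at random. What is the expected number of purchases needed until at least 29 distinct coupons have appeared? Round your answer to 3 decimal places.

50.347

With k distinct coupons already seen, the next new one arrives after an expected 40/(40-k) purchases.
Sum over k = 0,...,28: E = 40/40 + 40/39 + 40/38 + ... + 40/13 + 40/12 = 50.3466.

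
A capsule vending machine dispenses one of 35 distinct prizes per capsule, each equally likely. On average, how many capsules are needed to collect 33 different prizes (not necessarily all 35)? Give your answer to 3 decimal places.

With k distinct prizes already seen, the next new one arrives after an expected 35/(35-k) capsules.
Sum over k = 0,...,32: E = 35/35 + 35/34 + 35/33 + ... + 35/4 + 35/3 = 92.6373.

92.637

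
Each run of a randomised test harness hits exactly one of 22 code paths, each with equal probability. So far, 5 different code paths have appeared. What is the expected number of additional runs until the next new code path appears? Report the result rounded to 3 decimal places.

1.294

The number of runs until the next new code path is geometric with success probability 17/22, so its mean is 22/17.
E = 22/17 = 1.2941.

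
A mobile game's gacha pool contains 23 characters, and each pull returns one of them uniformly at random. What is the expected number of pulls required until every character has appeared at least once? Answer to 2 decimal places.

After k distinct characters have appeared, the next pull gives a new one with probability (23-k)/23, so the expected wait for the (k+1)-th is 23/(23-k).
E[T] = 23/23 + 23/22 + 23/21 + ... + 23/2 + 23/1 = 23·H_{23}.
H_{23} = 3.734, so E[T] = 85.889.

85.89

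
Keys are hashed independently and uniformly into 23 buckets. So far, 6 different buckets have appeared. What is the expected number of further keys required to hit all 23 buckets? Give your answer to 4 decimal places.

79.1097

The wait to go from k to k+1 distinct buckets is geometric with mean 23/(23-k).
Sum over k = 6,...,22: E = 23/17 + 23/16 + 23/15 + ... + 23/2 + 23/1 = 79.10971.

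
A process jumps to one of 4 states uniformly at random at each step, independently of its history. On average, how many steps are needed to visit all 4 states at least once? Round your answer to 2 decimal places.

After k distinct states have appeared, the next step gives a new one with probability (4-k)/4, so the expected wait for the (k+1)-th is 4/(4-k).
E[T] = 4/4 + 4/3 + 4/2 + 4/1 = 4·H_{4}.
H_{4} = 2.083, so E[T] = 8.333.

8.33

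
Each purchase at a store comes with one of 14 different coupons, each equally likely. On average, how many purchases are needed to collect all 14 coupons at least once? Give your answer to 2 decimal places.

Split into phases: going from k distinct to k+1 distinct takes on average 14/(14-k) purchases.
E[T] = 14/14 + 14/13 + 14/12 + ... + 14/2 + 14/1 = 14·H_{14}.
H_{14} = 3.252, so E[T] = 45.522.

45.52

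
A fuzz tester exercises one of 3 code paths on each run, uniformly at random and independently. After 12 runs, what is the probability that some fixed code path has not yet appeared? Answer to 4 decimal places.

Each run misses the fixed code path with probability (3-1)/3 = 2/3, independently.
P(still missing after 12) = (2/3)^12 = 0.00771.

0.0077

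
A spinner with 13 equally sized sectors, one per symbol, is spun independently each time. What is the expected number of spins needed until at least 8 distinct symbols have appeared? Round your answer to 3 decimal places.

11.658

Going from k to k+1 distinct takes a geometric number of spins with mean 13/(13-k).
Sum over k = 0,...,7: E = 13/13 + 13/12 + 13/11 + ... + 13/7 + 13/6 = 11.6584.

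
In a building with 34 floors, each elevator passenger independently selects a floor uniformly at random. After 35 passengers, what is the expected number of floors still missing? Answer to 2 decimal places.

For each floor, P(unseen after 35) = (33/34)^35 = 0.352.
By linearity of expectation, E[unseen] = 34·(33/34)^35 = 11.959.

11.96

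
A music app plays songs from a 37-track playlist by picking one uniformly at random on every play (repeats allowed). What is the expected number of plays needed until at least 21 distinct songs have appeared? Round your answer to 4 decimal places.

With k distinct songs already seen, the next new one arrives after an expected 37/(37-k) plays.
Sum over k = 0,...,20: E = 37/37 + 37/36 + 37/35 + ... + 37/18 + 37/17 = 30.37172.

30.3717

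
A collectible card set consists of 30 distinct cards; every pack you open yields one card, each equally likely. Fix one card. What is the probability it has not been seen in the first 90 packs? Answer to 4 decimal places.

On each pack the fixed card fails to appear with probability 29/30.
P(still missing after 90) = (29/30)^90 = 0.04730.

0.0473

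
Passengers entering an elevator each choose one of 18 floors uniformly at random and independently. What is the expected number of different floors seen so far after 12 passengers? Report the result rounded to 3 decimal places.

For each floor, P(seen in 12 passengers) = 1 - (17/18)^12 = 0.4964.
By linearity of expectation, E[distinct seen] = 18·(1 - (17/18)^12) = 8.9345.

8.935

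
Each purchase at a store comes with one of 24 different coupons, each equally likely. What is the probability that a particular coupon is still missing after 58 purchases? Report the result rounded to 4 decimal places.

0.0847

On each purchase the fixed coupon fails to appear with probability 23/24.
P(still missing after 58) = (23/24)^58 = 0.08472.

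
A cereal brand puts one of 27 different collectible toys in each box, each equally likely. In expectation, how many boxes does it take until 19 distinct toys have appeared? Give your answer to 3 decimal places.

Going from k to k+1 distinct takes a geometric number of boxes with mean 27/(27-k).
Sum over k = 0,...,18: E = 27/27 + 27/26 + 27/25 + ... + 27/10 + 27/9 = 31.6872.

31.687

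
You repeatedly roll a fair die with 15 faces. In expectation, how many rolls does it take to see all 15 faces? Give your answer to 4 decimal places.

49.7734

After k distinct faces have appeared, the next roll gives a new one with probability (15-k)/15, so the expected wait for the (k+1)-th is 15/(15-k).
E[T] = 15/15 + 15/14 + 15/13 + ... + 15/2 + 15/1 = 15·H_{15}.
H_{15} = 3.31823, so E[T] = 49.77343.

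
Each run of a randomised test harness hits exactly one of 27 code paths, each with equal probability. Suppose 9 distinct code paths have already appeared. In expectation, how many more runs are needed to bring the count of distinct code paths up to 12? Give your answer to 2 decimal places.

4.78

With k distinct code paths already seen, the next new one takes an expected 27/(27-k) runs.
Sum over k = 9,...,11: E = 27/18 + 27/17 + 27/16 = 4.776.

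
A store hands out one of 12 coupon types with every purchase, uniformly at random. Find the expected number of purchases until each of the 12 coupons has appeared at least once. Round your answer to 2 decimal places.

Split into phases: going from k distinct to k+1 distinct takes on average 12/(12-k) purchases.
E[T] = 12/12 + 12/11 + 12/10 + ... + 12/2 + 12/1 = 12·H_{12}.
H_{12} = 3.103, so E[T] = 37.239.

37.24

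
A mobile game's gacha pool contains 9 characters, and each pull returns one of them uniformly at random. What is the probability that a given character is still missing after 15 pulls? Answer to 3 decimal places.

Each pull misses the fixed character with probability (9-1)/9 = 8/9, independently.
P(still missing after 15) = (8/9)^15 = 0.1709.

0.171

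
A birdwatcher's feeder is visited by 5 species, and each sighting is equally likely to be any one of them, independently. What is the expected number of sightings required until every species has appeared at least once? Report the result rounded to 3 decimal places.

11.417

After k distinct species have appeared, the next sighting gives a new one with probability (5-k)/5, so the expected wait for the (k+1)-th is 5/(5-k).
E[T] = 5/5 + 5/4 + 5/3 + 5/2 + 5/1 = 5·H_{5}.
H_{5} = 2.2833, so E[T] = 11.4167.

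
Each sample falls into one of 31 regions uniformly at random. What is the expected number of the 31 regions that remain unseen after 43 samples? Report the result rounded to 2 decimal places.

For each region, P(unseen after 43) = (30/31)^43 = 0.244.
By linearity of expectation, E[unseen] = 31·(30/31)^43 = 7.569.

7.57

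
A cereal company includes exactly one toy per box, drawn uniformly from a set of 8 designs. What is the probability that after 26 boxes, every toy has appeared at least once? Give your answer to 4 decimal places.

0.7670

Let A_i be the event that toy i is missing after 26 boxes. By inclusion–exclusion on the A_i,
P(all seen) = Σ_{j=0}^{8} (-1)^j C(8,j)((8-j)/8)^26
= 1.00000 - 0.24848 + 0.01580 - 0.00028 + 0.00000 - 0.00000 + 0.00000 - 0.00000 + 0.00000
= 0.76704.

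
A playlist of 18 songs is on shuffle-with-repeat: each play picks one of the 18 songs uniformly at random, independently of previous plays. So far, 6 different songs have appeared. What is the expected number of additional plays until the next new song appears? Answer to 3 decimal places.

1.500

The number of plays until the next new song is geometric with success probability 12/18, so its mean is 18/12.
E = 18/12 = 1.5000.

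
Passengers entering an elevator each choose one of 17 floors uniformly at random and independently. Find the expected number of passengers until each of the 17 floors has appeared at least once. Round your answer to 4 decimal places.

58.4724

After k distinct floors have appeared, the next passenger gives a new one with probability (17-k)/17, so the expected wait for the (k+1)-th is 17/(17-k).
E[T] = 17/17 + 17/16 + 17/15 + ... + 17/2 + 17/1 = 17·H_{17}.
H_{17} = 3.43955, so E[T] = 58.47239.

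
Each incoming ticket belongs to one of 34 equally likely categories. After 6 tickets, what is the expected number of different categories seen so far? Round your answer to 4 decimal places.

5.5757

For each category, P(seen in 6 tickets) = 1 - (33/34)^6 = 0.16399.
By linearity of expectation, E[distinct seen] = 34·(1 - (33/34)^6) = 5.57575.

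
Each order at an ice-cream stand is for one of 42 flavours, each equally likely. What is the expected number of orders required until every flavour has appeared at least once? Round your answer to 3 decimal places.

181.723

After k distinct flavours have appeared, the next order gives a new one with probability (42-k)/42, so the expected wait for the (k+1)-th is 42/(42-k).
E[T] = 42/42 + 42/41 + 42/40 + ... + 42/2 + 42/1 = 42·H_{42}.
H_{42} = 4.3267, so E[T] = 181.7232.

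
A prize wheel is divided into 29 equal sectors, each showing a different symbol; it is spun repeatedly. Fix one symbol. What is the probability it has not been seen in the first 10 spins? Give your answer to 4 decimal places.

0.7040

Each spin misses the fixed symbol with probability (29-1)/29 = 28/29, independently.
P(still missing after 10) = (28/29)^10 = 0.70404.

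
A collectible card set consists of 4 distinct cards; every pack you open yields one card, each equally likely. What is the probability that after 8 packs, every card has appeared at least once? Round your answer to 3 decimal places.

0.623

Let A_i be the event that card i is missing after 8 packs. By inclusion–exclusion on the A_i,
P(all seen) = Σ_{j=0}^{4} (-1)^j C(4,j)((4-j)/4)^8
= 1.0000 - 0.4005 + 0.0234 - 0.0001 + 0.0000
= 0.6229.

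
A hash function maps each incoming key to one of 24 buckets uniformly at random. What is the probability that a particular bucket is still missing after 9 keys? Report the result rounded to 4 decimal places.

0.6818

Each key misses the fixed bucket with probability (24-1)/24 = 23/24, independently.
P(still missing after 9) = (23/24)^9 = 0.68179.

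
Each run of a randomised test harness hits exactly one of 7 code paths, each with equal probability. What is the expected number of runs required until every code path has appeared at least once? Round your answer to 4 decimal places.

18.1500

After k distinct code paths have appeared, the next run gives a new one with probability (7-k)/7, so the expected wait for the (k+1)-th is 7/(7-k).
E[T] = 7/7 + 7/6 + 7/5 + ... + 7/2 + 7/1 = 7·H_{7}.
H_{7} = 2.59286, so E[T] = 18.15000.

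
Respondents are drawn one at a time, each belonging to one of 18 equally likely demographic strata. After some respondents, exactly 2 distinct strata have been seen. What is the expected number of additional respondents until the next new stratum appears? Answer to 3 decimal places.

1.125

Each respondent yields a new stratum with probability (18-2)/18 = 16/18, so the wait is geometric with mean 18/16.
E = 18/16 = 1.1250.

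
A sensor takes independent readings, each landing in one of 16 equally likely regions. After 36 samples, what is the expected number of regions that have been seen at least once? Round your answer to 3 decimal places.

For each region, P(seen in 36 samples) = 1 - (15/16)^36 = 0.9021.
By linearity of expectation, E[distinct seen] = 16·(1 - (15/16)^36) = 14.4329.

14.433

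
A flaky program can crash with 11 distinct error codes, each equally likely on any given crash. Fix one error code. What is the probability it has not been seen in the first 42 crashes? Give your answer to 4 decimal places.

0.0183

Each crash misses the fixed error code with probability (11-1)/11 = 10/11, independently.
P(still missing after 42) = (10/11)^42 = 0.01826.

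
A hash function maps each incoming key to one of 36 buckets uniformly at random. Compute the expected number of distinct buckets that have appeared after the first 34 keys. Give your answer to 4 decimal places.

For each bucket, P(seen in 34 keys) = 1 - (35/36)^34 = 0.61627.
By linearity of expectation, E[distinct seen] = 36·(1 - (35/36)^34) = 22.18563.

22.1856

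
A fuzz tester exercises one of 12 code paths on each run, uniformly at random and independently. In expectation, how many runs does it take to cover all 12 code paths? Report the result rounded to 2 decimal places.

37.24

After k distinct code paths have appeared, the next run gives a new one with probability (12-k)/12, so the expected wait for the (k+1)-th is 12/(12-k).
E[T] = 12/12 + 12/11 + 12/10 + ... + 12/2 + 12/1 = 12·H_{12}.
H_{12} = 3.103, so E[T] = 37.239.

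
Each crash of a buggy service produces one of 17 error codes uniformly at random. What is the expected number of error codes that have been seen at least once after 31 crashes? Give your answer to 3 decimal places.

For each error code, P(seen in 31 crashes) = 1 - (16/17)^31 = 0.8473.
By linearity of expectation, E[distinct seen] = 17·(1 - (16/17)^31) = 14.4043.

14.404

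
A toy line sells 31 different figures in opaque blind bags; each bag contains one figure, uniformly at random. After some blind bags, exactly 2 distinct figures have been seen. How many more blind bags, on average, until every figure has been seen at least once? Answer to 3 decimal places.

122.811

The wait to go from k to k+1 distinct figures is geometric with mean 31/(31-k).
Sum over k = 2,...,30: E = 31/29 + 31/28 + 31/27 + ... + 31/2 + 31/1 = 122.8113.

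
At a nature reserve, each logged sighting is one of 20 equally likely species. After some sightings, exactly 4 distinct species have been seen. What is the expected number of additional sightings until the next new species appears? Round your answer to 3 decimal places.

The number of sightings until the next new species is geometric with success probability 16/20, so its mean is 20/16.
E = 20/16 = 1.2500.

1.250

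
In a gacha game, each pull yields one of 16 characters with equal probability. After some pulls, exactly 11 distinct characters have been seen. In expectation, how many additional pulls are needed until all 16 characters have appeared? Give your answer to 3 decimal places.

36.533

From k distinct to k+1 distinct takes on average 16/(16-k) pulls.
Sum over k = 11,...,15: E = 16/5 + 16/4 + 16/3 + 16/2 + 16/1 = 36.5333.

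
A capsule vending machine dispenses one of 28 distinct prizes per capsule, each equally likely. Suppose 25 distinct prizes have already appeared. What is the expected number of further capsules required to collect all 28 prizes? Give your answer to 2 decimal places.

From k distinct to k+1 distinct takes on average 28/(28-k) capsules.
Sum over k = 25,...,27: E = 28/3 + 28/2 + 28/1 = 51.333.

51.33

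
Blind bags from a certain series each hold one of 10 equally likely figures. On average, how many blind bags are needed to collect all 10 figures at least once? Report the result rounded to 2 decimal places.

Split into phases: going from k distinct to k+1 distinct takes on average 10/(10-k) blind bags.
E[T] = 10/10 + 10/9 + 10/8 + ... + 10/2 + 10/1 = 10·H_{10}.
H_{10} = 2.929, so E[T] = 29.290.

29.29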